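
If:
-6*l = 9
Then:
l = -3/2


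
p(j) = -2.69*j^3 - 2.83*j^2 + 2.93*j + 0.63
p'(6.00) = -321.55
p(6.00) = -664.71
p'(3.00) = -86.68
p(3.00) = -88.68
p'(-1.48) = -6.37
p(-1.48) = -1.18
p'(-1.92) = -15.95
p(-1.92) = 3.61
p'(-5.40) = -201.83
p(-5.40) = 325.86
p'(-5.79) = -234.84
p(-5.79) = 410.93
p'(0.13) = 2.06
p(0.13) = 0.96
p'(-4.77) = -153.69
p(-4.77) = 214.21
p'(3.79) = -134.44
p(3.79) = -175.36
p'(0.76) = -6.03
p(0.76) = 0.04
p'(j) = -8.07*j^2 - 5.66*j + 2.93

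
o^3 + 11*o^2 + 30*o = o*(o + 5)*(o + 6)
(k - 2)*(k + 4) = k^2 + 2*k - 8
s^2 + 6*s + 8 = (s + 2)*(s + 4)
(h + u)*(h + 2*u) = h^2 + 3*h*u + 2*u^2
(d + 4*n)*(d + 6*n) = d^2 + 10*d*n + 24*n^2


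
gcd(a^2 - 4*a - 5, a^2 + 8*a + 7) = a + 1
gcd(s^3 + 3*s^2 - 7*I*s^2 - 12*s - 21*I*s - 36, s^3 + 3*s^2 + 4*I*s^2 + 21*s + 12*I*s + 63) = s^2 + s*(3 - 3*I) - 9*I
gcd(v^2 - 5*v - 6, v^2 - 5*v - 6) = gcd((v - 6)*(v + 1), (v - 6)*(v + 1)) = v^2 - 5*v - 6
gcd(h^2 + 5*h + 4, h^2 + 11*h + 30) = 1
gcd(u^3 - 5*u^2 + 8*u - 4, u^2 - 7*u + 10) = u - 2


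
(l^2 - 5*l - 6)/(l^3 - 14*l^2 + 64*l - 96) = (l + 1)/(l^2 - 8*l + 16)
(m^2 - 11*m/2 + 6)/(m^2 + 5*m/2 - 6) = (m - 4)/(m + 4)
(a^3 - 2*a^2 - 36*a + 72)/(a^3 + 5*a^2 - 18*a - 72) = (a^2 - 8*a + 12)/(a^2 - a - 12)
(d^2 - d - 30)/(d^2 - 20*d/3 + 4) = 3*(d + 5)/(3*d - 2)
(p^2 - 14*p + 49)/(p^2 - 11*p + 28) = (p - 7)/(p - 4)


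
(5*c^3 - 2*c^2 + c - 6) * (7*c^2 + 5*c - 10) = 35*c^5 + 11*c^4 - 53*c^3 - 17*c^2 - 40*c + 60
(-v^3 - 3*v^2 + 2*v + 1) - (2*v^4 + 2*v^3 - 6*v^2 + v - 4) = -2*v^4 - 3*v^3 + 3*v^2 + v + 5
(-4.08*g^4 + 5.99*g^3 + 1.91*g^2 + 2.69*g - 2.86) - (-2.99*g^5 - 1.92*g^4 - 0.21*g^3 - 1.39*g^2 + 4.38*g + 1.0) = 2.99*g^5 - 2.16*g^4 + 6.2*g^3 + 3.3*g^2 - 1.69*g - 3.86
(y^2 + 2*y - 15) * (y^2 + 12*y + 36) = y^4 + 14*y^3 + 45*y^2 - 108*y - 540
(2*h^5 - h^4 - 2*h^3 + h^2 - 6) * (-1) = -2*h^5 + h^4 + 2*h^3 - h^2 + 6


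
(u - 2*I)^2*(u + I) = u^3 - 3*I*u^2 - 4*I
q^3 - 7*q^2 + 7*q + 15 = (q - 5)*(q - 3)*(q + 1)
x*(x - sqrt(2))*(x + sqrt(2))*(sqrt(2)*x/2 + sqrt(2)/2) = sqrt(2)*x^4/2 + sqrt(2)*x^3/2 - sqrt(2)*x^2 - sqrt(2)*x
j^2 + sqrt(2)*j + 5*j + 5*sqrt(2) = (j + 5)*(j + sqrt(2))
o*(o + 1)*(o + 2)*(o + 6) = o^4 + 9*o^3 + 20*o^2 + 12*o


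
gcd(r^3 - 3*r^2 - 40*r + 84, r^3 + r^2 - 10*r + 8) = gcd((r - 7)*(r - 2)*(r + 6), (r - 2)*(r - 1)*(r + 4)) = r - 2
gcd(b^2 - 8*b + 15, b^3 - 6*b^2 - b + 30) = b^2 - 8*b + 15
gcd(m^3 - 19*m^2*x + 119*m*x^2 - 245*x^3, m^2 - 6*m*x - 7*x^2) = -m + 7*x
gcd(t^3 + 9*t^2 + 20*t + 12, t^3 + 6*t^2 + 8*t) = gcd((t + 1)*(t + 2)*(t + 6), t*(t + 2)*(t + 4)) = t + 2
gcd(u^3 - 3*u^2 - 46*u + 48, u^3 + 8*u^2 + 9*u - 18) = u^2 + 5*u - 6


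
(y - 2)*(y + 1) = y^2 - y - 2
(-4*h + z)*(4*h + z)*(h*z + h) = -16*h^3*z - 16*h^3 + h*z^3 + h*z^2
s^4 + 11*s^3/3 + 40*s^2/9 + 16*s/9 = s*(s + 1)*(s + 4/3)^2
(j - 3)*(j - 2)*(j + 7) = j^3 + 2*j^2 - 29*j + 42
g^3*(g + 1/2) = g^4 + g^3/2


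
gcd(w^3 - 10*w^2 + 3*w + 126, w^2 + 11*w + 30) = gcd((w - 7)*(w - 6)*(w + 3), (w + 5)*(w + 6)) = 1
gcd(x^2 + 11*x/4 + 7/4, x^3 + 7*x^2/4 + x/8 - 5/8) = x + 1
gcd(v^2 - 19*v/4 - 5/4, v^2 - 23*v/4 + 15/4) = v - 5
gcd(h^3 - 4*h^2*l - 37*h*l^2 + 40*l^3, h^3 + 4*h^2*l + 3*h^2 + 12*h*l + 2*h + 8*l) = 1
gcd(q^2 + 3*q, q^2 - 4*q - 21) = q + 3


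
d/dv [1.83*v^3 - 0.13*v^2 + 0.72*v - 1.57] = 5.49*v^2 - 0.26*v + 0.72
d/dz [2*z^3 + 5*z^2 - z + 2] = 6*z^2 + 10*z - 1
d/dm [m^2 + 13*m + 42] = 2*m + 13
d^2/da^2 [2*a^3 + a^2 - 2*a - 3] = 12*a + 2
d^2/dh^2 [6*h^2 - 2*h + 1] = 12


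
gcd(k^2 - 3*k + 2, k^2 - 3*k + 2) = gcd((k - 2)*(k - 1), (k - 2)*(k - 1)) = k^2 - 3*k + 2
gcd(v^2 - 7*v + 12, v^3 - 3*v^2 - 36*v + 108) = v - 3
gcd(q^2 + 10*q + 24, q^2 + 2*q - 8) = q + 4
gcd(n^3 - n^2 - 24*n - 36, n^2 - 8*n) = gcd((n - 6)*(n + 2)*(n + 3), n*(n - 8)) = 1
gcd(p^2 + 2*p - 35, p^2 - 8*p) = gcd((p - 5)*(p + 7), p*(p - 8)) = 1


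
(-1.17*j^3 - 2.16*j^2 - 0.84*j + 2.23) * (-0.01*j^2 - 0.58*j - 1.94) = 0.0117*j^5 + 0.7002*j^4 + 3.531*j^3 + 4.6553*j^2 + 0.3362*j - 4.3262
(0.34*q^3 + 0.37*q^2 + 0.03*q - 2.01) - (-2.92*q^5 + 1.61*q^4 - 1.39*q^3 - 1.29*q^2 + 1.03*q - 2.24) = 2.92*q^5 - 1.61*q^4 + 1.73*q^3 + 1.66*q^2 - 1.0*q + 0.23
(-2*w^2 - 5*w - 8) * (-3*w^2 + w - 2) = 6*w^4 + 13*w^3 + 23*w^2 + 2*w + 16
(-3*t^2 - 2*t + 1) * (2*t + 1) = -6*t^3 - 7*t^2 + 1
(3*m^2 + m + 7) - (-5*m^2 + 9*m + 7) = 8*m^2 - 8*m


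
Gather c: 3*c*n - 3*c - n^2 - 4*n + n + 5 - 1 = c*(3*n - 3) - n^2 - 3*n + 4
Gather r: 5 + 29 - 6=28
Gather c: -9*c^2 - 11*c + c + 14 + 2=-9*c^2 - 10*c + 16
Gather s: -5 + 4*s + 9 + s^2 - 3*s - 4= s^2 + s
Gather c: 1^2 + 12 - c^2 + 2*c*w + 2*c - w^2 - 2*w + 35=-c^2 + c*(2*w + 2) - w^2 - 2*w + 48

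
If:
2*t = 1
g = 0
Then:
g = 0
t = 1/2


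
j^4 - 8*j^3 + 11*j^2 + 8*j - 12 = (j - 6)*(j - 2)*(j - 1)*(j + 1)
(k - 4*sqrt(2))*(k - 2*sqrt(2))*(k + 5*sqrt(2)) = k^3 - sqrt(2)*k^2 - 44*k + 80*sqrt(2)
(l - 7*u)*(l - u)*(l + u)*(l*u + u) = l^4*u - 7*l^3*u^2 + l^3*u - l^2*u^3 - 7*l^2*u^2 + 7*l*u^4 - l*u^3 + 7*u^4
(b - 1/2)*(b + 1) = b^2 + b/2 - 1/2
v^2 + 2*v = v*(v + 2)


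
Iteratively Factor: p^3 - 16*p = (p)*(p^2 - 16) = p*(p - 4)*(p + 4)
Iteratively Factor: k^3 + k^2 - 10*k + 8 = (k - 2)*(k^2 + 3*k - 4) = (k - 2)*(k + 4)*(k - 1)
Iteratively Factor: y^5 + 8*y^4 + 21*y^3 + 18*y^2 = (y + 2)*(y^4 + 6*y^3 + 9*y^2) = y*(y + 2)*(y^3 + 6*y^2 + 9*y) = y^2*(y + 2)*(y^2 + 6*y + 9) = y^2*(y + 2)*(y + 3)*(y + 3)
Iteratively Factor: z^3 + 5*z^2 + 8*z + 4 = (z + 1)*(z^2 + 4*z + 4) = (z + 1)*(z + 2)*(z + 2)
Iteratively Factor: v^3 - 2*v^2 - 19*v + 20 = (v - 1)*(v^2 - v - 20) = (v - 1)*(v + 4)*(v - 5)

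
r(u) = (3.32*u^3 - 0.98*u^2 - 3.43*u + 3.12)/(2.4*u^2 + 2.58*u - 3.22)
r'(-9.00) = 1.34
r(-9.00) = -14.68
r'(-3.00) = -0.22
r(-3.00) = -7.99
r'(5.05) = 1.32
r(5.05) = 5.47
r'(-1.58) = -39.37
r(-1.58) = 5.37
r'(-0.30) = 0.20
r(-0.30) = -1.05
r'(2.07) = 1.11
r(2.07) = 1.71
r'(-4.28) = 1.01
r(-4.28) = -8.77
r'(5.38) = 1.33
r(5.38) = 5.91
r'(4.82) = 1.32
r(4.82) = 5.17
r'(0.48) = -2.41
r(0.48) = -1.13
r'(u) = (-4.8*u - 2.58)*(3.32*u^3 - 0.98*u^2 - 3.43*u + 3.12)/(2.4*u^2 + 2.58*u - 3.22)^2 + (9.96*u^2 - 1.96*u - 3.43)/(2.4*u^2 + 2.58*u - 3.22)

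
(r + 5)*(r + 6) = r^2 + 11*r + 30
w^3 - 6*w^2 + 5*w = w*(w - 5)*(w - 1)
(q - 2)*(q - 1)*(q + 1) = q^3 - 2*q^2 - q + 2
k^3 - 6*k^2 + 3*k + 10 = (k - 5)*(k - 2)*(k + 1)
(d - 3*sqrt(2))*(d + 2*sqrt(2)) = d^2 - sqrt(2)*d - 12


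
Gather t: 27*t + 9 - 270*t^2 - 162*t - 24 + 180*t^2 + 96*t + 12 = -90*t^2 - 39*t - 3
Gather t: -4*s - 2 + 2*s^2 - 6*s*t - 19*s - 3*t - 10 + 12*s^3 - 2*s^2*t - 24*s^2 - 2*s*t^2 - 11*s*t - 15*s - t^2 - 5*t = 12*s^3 - 22*s^2 - 38*s + t^2*(-2*s - 1) + t*(-2*s^2 - 17*s - 8) - 12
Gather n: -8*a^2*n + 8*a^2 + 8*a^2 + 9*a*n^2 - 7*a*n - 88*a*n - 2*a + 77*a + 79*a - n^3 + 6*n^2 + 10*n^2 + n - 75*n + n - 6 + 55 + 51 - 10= 16*a^2 + 154*a - n^3 + n^2*(9*a + 16) + n*(-8*a^2 - 95*a - 73) + 90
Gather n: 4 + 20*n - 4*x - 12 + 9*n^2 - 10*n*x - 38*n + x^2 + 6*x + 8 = 9*n^2 + n*(-10*x - 18) + x^2 + 2*x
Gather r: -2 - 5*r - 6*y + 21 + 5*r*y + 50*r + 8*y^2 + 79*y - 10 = r*(5*y + 45) + 8*y^2 + 73*y + 9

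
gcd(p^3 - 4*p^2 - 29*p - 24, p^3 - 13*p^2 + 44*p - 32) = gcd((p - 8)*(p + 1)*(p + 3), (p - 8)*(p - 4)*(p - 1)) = p - 8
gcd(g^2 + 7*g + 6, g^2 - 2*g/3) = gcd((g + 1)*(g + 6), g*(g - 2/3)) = 1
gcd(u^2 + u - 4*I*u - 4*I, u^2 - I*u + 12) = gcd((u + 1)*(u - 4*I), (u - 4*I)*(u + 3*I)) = u - 4*I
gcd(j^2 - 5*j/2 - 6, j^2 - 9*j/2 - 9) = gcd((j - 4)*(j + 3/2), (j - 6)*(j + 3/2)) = j + 3/2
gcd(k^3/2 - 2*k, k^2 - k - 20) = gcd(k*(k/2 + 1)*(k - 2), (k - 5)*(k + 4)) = 1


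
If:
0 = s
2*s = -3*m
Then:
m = 0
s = 0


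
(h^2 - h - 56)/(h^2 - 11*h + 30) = (h^2 - h - 56)/(h^2 - 11*h + 30)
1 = 1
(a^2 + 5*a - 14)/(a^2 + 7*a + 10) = (a^2 + 5*a - 14)/(a^2 + 7*a + 10)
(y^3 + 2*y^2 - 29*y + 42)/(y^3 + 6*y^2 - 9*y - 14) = (y - 3)/(y + 1)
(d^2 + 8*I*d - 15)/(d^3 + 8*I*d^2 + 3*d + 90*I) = (d + 3*I)/(d^2 + 3*I*d + 18)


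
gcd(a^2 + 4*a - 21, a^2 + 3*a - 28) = a + 7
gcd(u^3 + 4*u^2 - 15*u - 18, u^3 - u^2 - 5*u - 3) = u^2 - 2*u - 3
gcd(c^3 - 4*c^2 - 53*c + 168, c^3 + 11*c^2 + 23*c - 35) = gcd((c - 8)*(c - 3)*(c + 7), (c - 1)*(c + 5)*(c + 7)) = c + 7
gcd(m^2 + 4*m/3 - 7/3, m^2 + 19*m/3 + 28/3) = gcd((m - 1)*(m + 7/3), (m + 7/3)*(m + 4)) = m + 7/3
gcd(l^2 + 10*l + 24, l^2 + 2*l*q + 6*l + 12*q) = l + 6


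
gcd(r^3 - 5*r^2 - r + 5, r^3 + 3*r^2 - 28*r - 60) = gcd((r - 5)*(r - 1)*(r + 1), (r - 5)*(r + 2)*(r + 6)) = r - 5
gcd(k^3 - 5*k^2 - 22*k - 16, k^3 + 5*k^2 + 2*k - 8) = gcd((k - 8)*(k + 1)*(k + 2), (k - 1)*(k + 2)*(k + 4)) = k + 2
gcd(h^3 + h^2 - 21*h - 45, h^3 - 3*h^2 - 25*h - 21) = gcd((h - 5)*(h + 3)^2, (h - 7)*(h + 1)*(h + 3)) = h + 3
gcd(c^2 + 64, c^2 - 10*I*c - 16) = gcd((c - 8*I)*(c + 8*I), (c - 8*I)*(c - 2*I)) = c - 8*I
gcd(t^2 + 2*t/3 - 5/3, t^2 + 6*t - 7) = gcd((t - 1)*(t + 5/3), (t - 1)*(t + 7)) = t - 1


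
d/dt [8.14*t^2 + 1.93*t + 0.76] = 16.28*t + 1.93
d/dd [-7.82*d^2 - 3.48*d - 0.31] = -15.64*d - 3.48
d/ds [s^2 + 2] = 2*s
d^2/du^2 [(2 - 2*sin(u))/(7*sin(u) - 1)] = 12*(-7*sin(u)^2 - sin(u) + 14)/(7*sin(u) - 1)^3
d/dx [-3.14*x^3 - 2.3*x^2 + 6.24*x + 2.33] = -9.42*x^2 - 4.6*x + 6.24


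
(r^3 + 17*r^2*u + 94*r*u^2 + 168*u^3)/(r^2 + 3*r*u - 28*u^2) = (r^2 + 10*r*u + 24*u^2)/(r - 4*u)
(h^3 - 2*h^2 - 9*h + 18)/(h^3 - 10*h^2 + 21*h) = (h^2 + h - 6)/(h*(h - 7))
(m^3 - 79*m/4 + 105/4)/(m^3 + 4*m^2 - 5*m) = (m^2 - 5*m + 21/4)/(m*(m - 1))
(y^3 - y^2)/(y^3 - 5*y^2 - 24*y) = y*(1 - y)/(-y^2 + 5*y + 24)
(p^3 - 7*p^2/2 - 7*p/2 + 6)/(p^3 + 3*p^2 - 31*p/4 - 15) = 2*(p^2 - 5*p + 4)/(2*p^2 + 3*p - 20)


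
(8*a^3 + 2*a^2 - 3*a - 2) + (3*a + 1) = 8*a^3 + 2*a^2 - 1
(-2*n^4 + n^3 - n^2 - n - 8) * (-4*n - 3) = 8*n^5 + 2*n^4 + n^3 + 7*n^2 + 35*n + 24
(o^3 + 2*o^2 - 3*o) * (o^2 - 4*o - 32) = o^5 - 2*o^4 - 43*o^3 - 52*o^2 + 96*o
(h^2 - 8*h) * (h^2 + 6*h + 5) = h^4 - 2*h^3 - 43*h^2 - 40*h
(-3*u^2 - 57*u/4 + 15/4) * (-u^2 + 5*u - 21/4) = 3*u^4 - 3*u^3/4 - 237*u^2/4 + 1497*u/16 - 315/16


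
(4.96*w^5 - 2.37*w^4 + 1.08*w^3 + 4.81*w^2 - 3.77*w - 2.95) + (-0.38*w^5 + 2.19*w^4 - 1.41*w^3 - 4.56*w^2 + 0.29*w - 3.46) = 4.58*w^5 - 0.18*w^4 - 0.33*w^3 + 0.25*w^2 - 3.48*w - 6.41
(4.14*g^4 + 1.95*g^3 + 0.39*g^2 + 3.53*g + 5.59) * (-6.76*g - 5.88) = -27.9864*g^5 - 37.5252*g^4 - 14.1024*g^3 - 26.156*g^2 - 58.5448*g - 32.8692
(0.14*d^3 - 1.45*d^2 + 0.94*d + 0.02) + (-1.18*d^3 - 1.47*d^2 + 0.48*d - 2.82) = -1.04*d^3 - 2.92*d^2 + 1.42*d - 2.8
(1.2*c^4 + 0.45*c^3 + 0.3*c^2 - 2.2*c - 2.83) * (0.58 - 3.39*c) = -4.068*c^5 - 0.8295*c^4 - 0.756*c^3 + 7.632*c^2 + 8.3177*c - 1.6414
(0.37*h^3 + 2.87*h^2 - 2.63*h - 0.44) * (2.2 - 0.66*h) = -0.2442*h^4 - 1.0802*h^3 + 8.0498*h^2 - 5.4956*h - 0.968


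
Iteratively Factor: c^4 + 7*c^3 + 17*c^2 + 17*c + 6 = (c + 2)*(c^3 + 5*c^2 + 7*c + 3) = (c + 2)*(c + 3)*(c^2 + 2*c + 1) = (c + 1)*(c + 2)*(c + 3)*(c + 1)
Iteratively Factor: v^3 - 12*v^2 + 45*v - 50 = (v - 2)*(v^2 - 10*v + 25) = (v - 5)*(v - 2)*(v - 5)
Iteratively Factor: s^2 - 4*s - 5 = (s - 5)*(s + 1)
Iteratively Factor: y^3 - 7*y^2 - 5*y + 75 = (y + 3)*(y^2 - 10*y + 25) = (y - 5)*(y + 3)*(y - 5)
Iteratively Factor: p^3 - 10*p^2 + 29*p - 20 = (p - 1)*(p^2 - 9*p + 20) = (p - 4)*(p - 1)*(p - 5)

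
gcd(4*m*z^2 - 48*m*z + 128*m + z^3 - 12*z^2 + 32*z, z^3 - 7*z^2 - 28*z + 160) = z^2 - 12*z + 32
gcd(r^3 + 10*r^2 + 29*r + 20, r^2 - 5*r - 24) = 1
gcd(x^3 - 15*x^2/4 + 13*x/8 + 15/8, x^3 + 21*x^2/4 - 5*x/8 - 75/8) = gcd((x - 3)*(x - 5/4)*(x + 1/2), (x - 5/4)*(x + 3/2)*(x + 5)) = x - 5/4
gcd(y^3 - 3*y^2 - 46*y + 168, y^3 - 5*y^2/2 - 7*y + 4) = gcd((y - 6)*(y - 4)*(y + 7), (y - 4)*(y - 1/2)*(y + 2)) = y - 4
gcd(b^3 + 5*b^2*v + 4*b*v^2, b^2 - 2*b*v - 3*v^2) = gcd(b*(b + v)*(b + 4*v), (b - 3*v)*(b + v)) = b + v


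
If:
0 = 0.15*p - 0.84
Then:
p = 5.60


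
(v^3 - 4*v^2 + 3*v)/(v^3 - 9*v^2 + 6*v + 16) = v*(v^2 - 4*v + 3)/(v^3 - 9*v^2 + 6*v + 16)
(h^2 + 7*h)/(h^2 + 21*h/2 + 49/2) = 2*h/(2*h + 7)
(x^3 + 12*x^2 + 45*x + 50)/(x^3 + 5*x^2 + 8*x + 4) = (x^2 + 10*x + 25)/(x^2 + 3*x + 2)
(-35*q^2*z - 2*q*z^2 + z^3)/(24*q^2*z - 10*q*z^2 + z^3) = (-35*q^2 - 2*q*z + z^2)/(24*q^2 - 10*q*z + z^2)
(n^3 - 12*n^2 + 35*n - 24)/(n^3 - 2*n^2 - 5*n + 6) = (n - 8)/(n + 2)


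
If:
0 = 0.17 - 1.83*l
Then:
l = 0.09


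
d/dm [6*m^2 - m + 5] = 12*m - 1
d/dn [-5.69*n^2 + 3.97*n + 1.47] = 3.97 - 11.38*n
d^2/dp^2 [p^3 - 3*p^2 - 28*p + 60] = 6*p - 6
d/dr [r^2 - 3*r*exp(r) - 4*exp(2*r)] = -3*r*exp(r) + 2*r - 8*exp(2*r) - 3*exp(r)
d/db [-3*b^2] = -6*b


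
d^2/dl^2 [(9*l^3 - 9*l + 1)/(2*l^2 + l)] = 2*(-27*l^3 + 12*l^2 + 6*l + 1)/(l^3*(8*l^3 + 12*l^2 + 6*l + 1))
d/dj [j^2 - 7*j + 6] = 2*j - 7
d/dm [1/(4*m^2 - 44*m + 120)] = (11 - 2*m)/(4*(m^2 - 11*m + 30)^2)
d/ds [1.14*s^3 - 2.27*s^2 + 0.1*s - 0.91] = 3.42*s^2 - 4.54*s + 0.1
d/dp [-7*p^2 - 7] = -14*p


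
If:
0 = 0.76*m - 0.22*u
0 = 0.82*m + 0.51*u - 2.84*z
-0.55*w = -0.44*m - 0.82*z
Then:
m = 1.1*z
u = 3.8*z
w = 2.37090909090909*z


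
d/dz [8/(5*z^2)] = -16/(5*z^3)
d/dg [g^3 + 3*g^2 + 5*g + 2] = 3*g^2 + 6*g + 5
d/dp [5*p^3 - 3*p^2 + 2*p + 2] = 15*p^2 - 6*p + 2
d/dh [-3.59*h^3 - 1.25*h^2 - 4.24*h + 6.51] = -10.77*h^2 - 2.5*h - 4.24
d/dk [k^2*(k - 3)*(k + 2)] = k*(4*k^2 - 3*k - 12)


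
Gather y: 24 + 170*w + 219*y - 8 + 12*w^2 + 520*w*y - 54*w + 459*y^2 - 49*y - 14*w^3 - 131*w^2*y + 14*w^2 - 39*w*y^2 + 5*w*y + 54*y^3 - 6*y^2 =-14*w^3 + 26*w^2 + 116*w + 54*y^3 + y^2*(453 - 39*w) + y*(-131*w^2 + 525*w + 170) + 16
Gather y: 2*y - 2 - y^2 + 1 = -y^2 + 2*y - 1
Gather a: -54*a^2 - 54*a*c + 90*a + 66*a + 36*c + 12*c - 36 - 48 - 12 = -54*a^2 + a*(156 - 54*c) + 48*c - 96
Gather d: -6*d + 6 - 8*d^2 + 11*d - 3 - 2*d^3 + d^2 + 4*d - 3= -2*d^3 - 7*d^2 + 9*d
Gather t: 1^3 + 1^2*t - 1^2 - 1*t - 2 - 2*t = -2*t - 2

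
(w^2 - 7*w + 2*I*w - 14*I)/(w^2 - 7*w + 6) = (w^2 + w*(-7 + 2*I) - 14*I)/(w^2 - 7*w + 6)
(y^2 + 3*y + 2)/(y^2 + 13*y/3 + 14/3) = 3*(y + 1)/(3*y + 7)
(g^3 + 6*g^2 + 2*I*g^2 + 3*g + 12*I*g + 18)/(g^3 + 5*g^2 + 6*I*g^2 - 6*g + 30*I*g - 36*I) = (g^2 + 2*I*g + 3)/(g^2 + g*(-1 + 6*I) - 6*I)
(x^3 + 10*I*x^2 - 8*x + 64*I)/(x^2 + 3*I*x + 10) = (x^2 + 12*I*x - 32)/(x + 5*I)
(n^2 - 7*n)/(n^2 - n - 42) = n/(n + 6)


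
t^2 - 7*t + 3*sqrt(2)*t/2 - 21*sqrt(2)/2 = (t - 7)*(t + 3*sqrt(2)/2)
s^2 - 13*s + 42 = (s - 7)*(s - 6)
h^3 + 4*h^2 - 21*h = h*(h - 3)*(h + 7)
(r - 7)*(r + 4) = r^2 - 3*r - 28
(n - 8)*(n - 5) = n^2 - 13*n + 40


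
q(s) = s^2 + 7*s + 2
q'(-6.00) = -5.00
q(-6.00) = -4.00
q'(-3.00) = 1.00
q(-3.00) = -10.00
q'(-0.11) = 6.78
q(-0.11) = 1.24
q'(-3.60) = -0.20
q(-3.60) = -10.24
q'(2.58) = 12.16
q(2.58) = 26.72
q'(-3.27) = 0.46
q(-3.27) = -10.20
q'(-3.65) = -0.30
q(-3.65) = -10.23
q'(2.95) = 12.90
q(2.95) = 31.35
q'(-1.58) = 3.84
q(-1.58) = -6.56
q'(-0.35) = 6.30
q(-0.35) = -0.33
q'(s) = 2*s + 7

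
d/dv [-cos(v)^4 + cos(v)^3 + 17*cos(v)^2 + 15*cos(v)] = (4*cos(v)^3 - 3*cos(v)^2 - 34*cos(v) - 15)*sin(v)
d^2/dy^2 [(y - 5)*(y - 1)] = 2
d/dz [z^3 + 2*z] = 3*z^2 + 2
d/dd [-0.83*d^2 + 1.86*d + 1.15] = 1.86 - 1.66*d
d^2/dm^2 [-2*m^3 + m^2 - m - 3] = 2 - 12*m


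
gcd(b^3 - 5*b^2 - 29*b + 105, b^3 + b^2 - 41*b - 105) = b^2 - 2*b - 35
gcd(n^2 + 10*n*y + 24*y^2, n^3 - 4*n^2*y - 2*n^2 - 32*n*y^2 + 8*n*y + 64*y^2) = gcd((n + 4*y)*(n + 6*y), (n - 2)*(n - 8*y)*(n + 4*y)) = n + 4*y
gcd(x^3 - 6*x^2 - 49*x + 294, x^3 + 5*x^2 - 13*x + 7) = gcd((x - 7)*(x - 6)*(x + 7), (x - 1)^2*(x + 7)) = x + 7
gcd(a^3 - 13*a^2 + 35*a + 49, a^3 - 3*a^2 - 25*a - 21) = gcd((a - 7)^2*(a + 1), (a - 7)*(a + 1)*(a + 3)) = a^2 - 6*a - 7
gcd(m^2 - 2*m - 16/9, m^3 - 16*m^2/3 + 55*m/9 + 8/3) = m - 8/3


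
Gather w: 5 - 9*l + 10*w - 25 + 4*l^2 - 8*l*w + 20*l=4*l^2 + 11*l + w*(10 - 8*l) - 20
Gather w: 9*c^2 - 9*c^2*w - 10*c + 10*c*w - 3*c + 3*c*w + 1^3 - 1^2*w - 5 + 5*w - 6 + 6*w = 9*c^2 - 13*c + w*(-9*c^2 + 13*c + 10) - 10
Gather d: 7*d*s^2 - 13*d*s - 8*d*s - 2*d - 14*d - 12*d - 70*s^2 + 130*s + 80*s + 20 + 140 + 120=d*(7*s^2 - 21*s - 28) - 70*s^2 + 210*s + 280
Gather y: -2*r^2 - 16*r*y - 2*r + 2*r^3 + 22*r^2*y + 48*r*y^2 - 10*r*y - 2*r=2*r^3 - 2*r^2 + 48*r*y^2 - 4*r + y*(22*r^2 - 26*r)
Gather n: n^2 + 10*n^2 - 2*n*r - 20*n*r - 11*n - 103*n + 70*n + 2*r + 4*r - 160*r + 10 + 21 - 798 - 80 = 11*n^2 + n*(-22*r - 44) - 154*r - 847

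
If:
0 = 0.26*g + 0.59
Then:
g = -2.27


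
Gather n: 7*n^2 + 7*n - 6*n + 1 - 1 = 7*n^2 + n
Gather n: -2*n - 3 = -2*n - 3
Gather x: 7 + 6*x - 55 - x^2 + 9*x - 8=-x^2 + 15*x - 56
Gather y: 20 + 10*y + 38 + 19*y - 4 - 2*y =27*y + 54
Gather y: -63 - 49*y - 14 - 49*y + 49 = -98*y - 28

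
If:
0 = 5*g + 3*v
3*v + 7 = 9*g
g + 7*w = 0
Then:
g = 1/2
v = -5/6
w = -1/14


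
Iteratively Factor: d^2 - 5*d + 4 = (d - 4)*(d - 1)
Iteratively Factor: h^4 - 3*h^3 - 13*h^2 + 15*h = (h - 5)*(h^3 + 2*h^2 - 3*h) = (h - 5)*(h + 3)*(h^2 - h) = h*(h - 5)*(h + 3)*(h - 1)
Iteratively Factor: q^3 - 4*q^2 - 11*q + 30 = (q - 5)*(q^2 + q - 6) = (q - 5)*(q + 3)*(q - 2)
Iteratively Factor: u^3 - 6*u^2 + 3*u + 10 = (u + 1)*(u^2 - 7*u + 10) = (u - 5)*(u + 1)*(u - 2)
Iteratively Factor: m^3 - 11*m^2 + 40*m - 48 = (m - 3)*(m^2 - 8*m + 16) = (m - 4)*(m - 3)*(m - 4)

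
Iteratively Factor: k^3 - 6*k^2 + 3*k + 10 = (k - 2)*(k^2 - 4*k - 5) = (k - 5)*(k - 2)*(k + 1)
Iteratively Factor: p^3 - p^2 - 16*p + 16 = (p + 4)*(p^2 - 5*p + 4) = (p - 4)*(p + 4)*(p - 1)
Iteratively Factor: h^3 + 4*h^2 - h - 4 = (h - 1)*(h^2 + 5*h + 4) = (h - 1)*(h + 1)*(h + 4)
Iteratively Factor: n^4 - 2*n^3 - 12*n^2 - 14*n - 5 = (n + 1)*(n^3 - 3*n^2 - 9*n - 5) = (n + 1)^2*(n^2 - 4*n - 5) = (n - 5)*(n + 1)^2*(n + 1)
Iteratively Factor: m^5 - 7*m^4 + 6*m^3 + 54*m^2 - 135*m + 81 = (m - 3)*(m^4 - 4*m^3 - 6*m^2 + 36*m - 27) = (m - 3)^2*(m^3 - m^2 - 9*m + 9) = (m - 3)^2*(m - 1)*(m^2 - 9) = (m - 3)^2*(m - 1)*(m + 3)*(m - 3)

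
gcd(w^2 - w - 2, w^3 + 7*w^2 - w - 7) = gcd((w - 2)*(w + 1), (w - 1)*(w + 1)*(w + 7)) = w + 1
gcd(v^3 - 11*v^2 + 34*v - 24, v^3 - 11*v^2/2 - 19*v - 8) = 1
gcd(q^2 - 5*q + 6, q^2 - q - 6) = q - 3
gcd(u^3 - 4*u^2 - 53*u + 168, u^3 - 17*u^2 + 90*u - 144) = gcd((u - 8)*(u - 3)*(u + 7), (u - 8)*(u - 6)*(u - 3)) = u^2 - 11*u + 24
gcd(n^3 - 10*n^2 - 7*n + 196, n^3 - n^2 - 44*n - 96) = n + 4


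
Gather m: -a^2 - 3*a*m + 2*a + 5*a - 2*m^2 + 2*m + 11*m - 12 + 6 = -a^2 + 7*a - 2*m^2 + m*(13 - 3*a) - 6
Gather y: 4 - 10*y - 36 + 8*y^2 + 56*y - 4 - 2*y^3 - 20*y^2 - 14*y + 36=-2*y^3 - 12*y^2 + 32*y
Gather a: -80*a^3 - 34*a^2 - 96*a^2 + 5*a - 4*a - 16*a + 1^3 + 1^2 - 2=-80*a^3 - 130*a^2 - 15*a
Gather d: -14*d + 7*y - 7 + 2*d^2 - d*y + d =2*d^2 + d*(-y - 13) + 7*y - 7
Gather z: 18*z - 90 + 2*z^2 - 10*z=2*z^2 + 8*z - 90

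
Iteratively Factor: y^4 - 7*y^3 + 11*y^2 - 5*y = (y - 5)*(y^3 - 2*y^2 + y) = (y - 5)*(y - 1)*(y^2 - y) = (y - 5)*(y - 1)^2*(y)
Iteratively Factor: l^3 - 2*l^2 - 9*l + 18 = (l - 3)*(l^2 + l - 6) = (l - 3)*(l + 3)*(l - 2)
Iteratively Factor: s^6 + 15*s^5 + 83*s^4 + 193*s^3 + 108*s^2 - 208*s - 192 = (s - 1)*(s^5 + 16*s^4 + 99*s^3 + 292*s^2 + 400*s + 192) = (s - 1)*(s + 3)*(s^4 + 13*s^3 + 60*s^2 + 112*s + 64) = (s - 1)*(s + 3)*(s + 4)*(s^3 + 9*s^2 + 24*s + 16) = (s - 1)*(s + 3)*(s + 4)^2*(s^2 + 5*s + 4) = (s - 1)*(s + 1)*(s + 3)*(s + 4)^2*(s + 4)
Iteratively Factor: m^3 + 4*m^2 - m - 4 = (m + 4)*(m^2 - 1) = (m + 1)*(m + 4)*(m - 1)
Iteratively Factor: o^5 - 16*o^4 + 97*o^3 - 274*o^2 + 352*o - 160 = (o - 1)*(o^4 - 15*o^3 + 82*o^2 - 192*o + 160) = (o - 4)*(o - 1)*(o^3 - 11*o^2 + 38*o - 40) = (o - 5)*(o - 4)*(o - 1)*(o^2 - 6*o + 8) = (o - 5)*(o - 4)*(o - 2)*(o - 1)*(o - 4)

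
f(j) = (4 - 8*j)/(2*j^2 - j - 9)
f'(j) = (1 - 4*j)*(4 - 8*j)/(2*j^2 - j - 9)^2 - 8/(2*j^2 - j - 9)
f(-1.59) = -7.10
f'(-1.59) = 25.61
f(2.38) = 293.75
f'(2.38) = 49038.09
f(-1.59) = -7.10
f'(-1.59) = 25.61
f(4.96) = -1.01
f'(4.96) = 0.31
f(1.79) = 2.36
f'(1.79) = 5.14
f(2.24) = 11.55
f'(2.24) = 82.97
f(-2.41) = 4.63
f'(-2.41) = 8.21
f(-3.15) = 2.09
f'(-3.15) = 1.46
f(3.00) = -3.33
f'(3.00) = 4.78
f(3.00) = -3.33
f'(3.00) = 4.78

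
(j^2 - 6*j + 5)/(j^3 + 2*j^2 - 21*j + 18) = (j - 5)/(j^2 + 3*j - 18)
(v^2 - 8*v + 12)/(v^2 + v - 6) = (v - 6)/(v + 3)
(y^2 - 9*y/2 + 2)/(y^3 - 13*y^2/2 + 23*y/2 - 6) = (2*y - 1)/(2*y^2 - 5*y + 3)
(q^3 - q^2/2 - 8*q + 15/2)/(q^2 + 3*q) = q - 7/2 + 5/(2*q)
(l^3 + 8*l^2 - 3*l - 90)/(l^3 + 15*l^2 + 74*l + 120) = (l - 3)/(l + 4)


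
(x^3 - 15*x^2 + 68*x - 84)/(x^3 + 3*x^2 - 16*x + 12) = (x^2 - 13*x + 42)/(x^2 + 5*x - 6)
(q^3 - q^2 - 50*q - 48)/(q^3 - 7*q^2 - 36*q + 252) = (q^2 - 7*q - 8)/(q^2 - 13*q + 42)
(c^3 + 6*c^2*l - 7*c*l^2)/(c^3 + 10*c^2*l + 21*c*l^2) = (c - l)/(c + 3*l)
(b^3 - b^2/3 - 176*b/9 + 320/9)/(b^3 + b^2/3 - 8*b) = (3*b^2 + 7*b - 40)/(3*b*(b + 3))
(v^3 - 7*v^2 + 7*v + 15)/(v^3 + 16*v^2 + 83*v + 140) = (v^3 - 7*v^2 + 7*v + 15)/(v^3 + 16*v^2 + 83*v + 140)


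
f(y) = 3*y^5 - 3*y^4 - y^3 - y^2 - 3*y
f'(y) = 15*y^4 - 12*y^3 - 3*y^2 - 2*y - 3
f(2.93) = 384.20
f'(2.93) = 769.05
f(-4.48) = -6539.09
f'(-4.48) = 7067.05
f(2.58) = 178.45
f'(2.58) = 430.40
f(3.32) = 788.02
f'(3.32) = 1340.56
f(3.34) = 815.19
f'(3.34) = 1376.45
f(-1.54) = -36.96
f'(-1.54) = 121.16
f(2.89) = 354.37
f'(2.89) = 722.88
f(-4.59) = -7354.21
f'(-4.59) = 7761.38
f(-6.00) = -27018.00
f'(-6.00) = 21933.00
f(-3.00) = -945.00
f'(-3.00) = 1515.00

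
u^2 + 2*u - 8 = (u - 2)*(u + 4)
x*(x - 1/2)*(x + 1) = x^3 + x^2/2 - x/2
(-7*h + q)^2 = 49*h^2 - 14*h*q + q^2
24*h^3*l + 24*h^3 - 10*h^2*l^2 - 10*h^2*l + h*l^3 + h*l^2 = (-6*h + l)*(-4*h + l)*(h*l + h)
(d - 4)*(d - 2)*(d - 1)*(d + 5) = d^4 - 2*d^3 - 21*d^2 + 62*d - 40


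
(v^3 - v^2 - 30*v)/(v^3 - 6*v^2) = (v + 5)/v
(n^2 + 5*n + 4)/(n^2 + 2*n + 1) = (n + 4)/(n + 1)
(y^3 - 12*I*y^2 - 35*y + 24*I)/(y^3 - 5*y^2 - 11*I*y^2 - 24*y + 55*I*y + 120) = (y - I)/(y - 5)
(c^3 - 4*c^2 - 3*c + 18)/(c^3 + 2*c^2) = 1 - 6/c + 9/c^2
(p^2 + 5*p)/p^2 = (p + 5)/p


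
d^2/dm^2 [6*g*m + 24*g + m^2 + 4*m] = 2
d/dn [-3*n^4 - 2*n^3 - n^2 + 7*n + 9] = -12*n^3 - 6*n^2 - 2*n + 7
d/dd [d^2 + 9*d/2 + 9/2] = 2*d + 9/2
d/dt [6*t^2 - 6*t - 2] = 12*t - 6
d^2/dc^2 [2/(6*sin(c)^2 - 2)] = 6*(-6*sin(c)^4 + 7*sin(c)^2 + 1)/(3*sin(c)^2 - 1)^3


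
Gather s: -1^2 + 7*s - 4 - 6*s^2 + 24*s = -6*s^2 + 31*s - 5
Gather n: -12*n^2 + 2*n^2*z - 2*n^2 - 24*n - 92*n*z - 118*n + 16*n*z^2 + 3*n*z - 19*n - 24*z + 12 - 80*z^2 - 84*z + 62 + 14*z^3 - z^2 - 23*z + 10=n^2*(2*z - 14) + n*(16*z^2 - 89*z - 161) + 14*z^3 - 81*z^2 - 131*z + 84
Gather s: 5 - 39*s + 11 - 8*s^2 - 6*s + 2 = -8*s^2 - 45*s + 18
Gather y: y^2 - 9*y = y^2 - 9*y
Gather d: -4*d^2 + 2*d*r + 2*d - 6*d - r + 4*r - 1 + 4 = -4*d^2 + d*(2*r - 4) + 3*r + 3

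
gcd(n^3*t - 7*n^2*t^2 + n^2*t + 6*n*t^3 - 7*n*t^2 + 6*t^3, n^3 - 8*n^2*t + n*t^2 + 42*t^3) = 1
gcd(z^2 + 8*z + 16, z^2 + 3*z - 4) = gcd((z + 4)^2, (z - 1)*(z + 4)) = z + 4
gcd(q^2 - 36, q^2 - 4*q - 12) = q - 6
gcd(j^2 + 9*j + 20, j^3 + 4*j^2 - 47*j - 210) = j + 5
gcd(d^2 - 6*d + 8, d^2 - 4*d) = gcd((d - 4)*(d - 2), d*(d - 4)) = d - 4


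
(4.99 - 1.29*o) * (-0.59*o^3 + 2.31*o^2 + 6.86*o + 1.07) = 0.7611*o^4 - 5.924*o^3 + 2.6775*o^2 + 32.8511*o + 5.3393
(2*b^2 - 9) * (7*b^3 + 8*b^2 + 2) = 14*b^5 + 16*b^4 - 63*b^3 - 68*b^2 - 18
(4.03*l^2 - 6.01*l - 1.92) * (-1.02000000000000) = -4.1106*l^2 + 6.1302*l + 1.9584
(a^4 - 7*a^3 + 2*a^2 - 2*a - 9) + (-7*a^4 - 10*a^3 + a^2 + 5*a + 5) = -6*a^4 - 17*a^3 + 3*a^2 + 3*a - 4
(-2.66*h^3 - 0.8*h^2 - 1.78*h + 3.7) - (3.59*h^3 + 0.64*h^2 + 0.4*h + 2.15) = -6.25*h^3 - 1.44*h^2 - 2.18*h + 1.55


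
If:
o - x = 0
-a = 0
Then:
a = 0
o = x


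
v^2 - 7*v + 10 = (v - 5)*(v - 2)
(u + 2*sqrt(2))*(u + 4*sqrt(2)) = u^2 + 6*sqrt(2)*u + 16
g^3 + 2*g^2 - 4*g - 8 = (g - 2)*(g + 2)^2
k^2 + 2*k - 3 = (k - 1)*(k + 3)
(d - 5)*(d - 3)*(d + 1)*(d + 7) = d^4 - 42*d^2 + 64*d + 105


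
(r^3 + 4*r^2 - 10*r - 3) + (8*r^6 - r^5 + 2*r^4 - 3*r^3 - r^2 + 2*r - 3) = 8*r^6 - r^5 + 2*r^4 - 2*r^3 + 3*r^2 - 8*r - 6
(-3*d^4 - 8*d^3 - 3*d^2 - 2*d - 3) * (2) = -6*d^4 - 16*d^3 - 6*d^2 - 4*d - 6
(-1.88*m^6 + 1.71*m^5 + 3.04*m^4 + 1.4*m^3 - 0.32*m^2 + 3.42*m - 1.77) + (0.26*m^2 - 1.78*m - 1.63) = -1.88*m^6 + 1.71*m^5 + 3.04*m^4 + 1.4*m^3 - 0.06*m^2 + 1.64*m - 3.4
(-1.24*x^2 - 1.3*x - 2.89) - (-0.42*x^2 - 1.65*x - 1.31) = -0.82*x^2 + 0.35*x - 1.58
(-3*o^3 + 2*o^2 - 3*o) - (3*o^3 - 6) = -6*o^3 + 2*o^2 - 3*o + 6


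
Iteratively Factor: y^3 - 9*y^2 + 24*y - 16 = (y - 4)*(y^2 - 5*y + 4) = (y - 4)*(y - 1)*(y - 4)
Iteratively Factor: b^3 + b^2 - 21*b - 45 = (b - 5)*(b^2 + 6*b + 9) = (b - 5)*(b + 3)*(b + 3)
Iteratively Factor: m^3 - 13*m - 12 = (m - 4)*(m^2 + 4*m + 3) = (m - 4)*(m + 3)*(m + 1)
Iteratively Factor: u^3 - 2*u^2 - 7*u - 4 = (u + 1)*(u^2 - 3*u - 4) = (u - 4)*(u + 1)*(u + 1)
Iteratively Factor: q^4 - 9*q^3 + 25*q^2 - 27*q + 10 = (q - 2)*(q^3 - 7*q^2 + 11*q - 5) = (q - 2)*(q - 1)*(q^2 - 6*q + 5) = (q - 5)*(q - 2)*(q - 1)*(q - 1)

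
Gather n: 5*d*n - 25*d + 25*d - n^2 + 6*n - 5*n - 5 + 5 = -n^2 + n*(5*d + 1)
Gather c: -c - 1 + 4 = 3 - c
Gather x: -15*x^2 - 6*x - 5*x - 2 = -15*x^2 - 11*x - 2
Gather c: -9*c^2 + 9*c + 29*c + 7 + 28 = -9*c^2 + 38*c + 35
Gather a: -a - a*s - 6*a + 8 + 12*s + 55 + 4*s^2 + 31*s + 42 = a*(-s - 7) + 4*s^2 + 43*s + 105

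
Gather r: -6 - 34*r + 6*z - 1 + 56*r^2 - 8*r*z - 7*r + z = 56*r^2 + r*(-8*z - 41) + 7*z - 7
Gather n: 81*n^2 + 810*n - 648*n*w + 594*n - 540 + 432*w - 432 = 81*n^2 + n*(1404 - 648*w) + 432*w - 972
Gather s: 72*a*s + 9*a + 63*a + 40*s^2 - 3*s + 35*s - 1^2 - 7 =72*a + 40*s^2 + s*(72*a + 32) - 8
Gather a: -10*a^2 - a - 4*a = -10*a^2 - 5*a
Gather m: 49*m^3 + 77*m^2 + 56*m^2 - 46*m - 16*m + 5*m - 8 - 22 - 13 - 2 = 49*m^3 + 133*m^2 - 57*m - 45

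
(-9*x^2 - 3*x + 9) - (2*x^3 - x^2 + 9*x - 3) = -2*x^3 - 8*x^2 - 12*x + 12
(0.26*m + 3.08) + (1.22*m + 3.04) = 1.48*m + 6.12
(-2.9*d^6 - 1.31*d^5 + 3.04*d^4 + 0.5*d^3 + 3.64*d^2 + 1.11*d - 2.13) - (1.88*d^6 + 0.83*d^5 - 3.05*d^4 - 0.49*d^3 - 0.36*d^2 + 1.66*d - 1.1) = -4.78*d^6 - 2.14*d^5 + 6.09*d^4 + 0.99*d^3 + 4.0*d^2 - 0.55*d - 1.03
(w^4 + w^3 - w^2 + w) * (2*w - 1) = 2*w^5 + w^4 - 3*w^3 + 3*w^2 - w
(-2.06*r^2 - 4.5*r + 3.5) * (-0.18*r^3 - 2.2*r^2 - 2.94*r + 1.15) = 0.3708*r^5 + 5.342*r^4 + 15.3264*r^3 + 3.161*r^2 - 15.465*r + 4.025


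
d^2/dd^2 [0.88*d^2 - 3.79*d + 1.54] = 1.76000000000000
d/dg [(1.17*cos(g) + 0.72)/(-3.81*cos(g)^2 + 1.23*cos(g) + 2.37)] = (4.4577*sin(g)^2 - 5.4864*cos(g) - 6.345)*sin(g)/(-3.81*cos(g)^2 + 1.23*cos(g) + 2.37)^2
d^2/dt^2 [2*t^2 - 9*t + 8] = 4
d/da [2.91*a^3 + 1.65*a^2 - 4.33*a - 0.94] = 8.73*a^2 + 3.3*a - 4.33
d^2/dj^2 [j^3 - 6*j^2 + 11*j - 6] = 6*j - 12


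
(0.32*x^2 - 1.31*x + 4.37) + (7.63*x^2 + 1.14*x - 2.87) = 7.95*x^2 - 0.17*x + 1.5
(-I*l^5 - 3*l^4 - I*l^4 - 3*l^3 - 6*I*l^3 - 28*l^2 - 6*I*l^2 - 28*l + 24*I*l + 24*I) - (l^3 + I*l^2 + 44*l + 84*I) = -I*l^5 - 3*l^4 - I*l^4 - 4*l^3 - 6*I*l^3 - 28*l^2 - 7*I*l^2 - 72*l + 24*I*l - 60*I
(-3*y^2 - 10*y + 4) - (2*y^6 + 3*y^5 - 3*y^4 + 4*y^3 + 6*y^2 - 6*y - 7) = -2*y^6 - 3*y^5 + 3*y^4 - 4*y^3 - 9*y^2 - 4*y + 11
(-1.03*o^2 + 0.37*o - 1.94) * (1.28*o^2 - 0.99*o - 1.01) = -1.3184*o^4 + 1.4933*o^3 - 1.8092*o^2 + 1.5469*o + 1.9594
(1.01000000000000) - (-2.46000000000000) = 3.47000000000000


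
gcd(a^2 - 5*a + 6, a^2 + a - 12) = a - 3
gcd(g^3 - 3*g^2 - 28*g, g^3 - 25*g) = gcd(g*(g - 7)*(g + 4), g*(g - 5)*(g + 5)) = g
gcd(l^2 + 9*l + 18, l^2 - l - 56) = 1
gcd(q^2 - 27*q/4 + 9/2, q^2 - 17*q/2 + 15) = q - 6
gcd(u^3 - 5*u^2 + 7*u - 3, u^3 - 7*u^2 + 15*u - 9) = u^2 - 4*u + 3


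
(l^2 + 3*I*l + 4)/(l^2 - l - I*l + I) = (l + 4*I)/(l - 1)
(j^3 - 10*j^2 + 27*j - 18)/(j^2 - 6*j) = j - 4 + 3/j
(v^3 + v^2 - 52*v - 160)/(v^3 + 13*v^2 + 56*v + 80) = (v - 8)/(v + 4)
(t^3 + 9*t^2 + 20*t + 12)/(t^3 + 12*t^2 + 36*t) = (t^2 + 3*t + 2)/(t*(t + 6))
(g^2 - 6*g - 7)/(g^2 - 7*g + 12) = (g^2 - 6*g - 7)/(g^2 - 7*g + 12)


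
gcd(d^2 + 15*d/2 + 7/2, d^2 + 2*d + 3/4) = d + 1/2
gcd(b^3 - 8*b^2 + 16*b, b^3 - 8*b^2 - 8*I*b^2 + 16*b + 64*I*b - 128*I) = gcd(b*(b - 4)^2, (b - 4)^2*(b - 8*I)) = b^2 - 8*b + 16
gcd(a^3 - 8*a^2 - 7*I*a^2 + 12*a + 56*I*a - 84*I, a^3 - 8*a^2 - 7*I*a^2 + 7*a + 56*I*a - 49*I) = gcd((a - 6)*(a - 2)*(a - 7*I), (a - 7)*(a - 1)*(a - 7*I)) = a - 7*I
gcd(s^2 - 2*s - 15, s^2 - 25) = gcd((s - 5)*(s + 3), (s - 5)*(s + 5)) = s - 5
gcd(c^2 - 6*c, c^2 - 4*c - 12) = c - 6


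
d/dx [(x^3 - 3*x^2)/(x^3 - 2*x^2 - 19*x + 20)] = x*(x^3 - 38*x^2 + 117*x - 120)/(x^6 - 4*x^5 - 34*x^4 + 116*x^3 + 281*x^2 - 760*x + 400)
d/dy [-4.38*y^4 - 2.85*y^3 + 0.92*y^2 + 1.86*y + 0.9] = -17.52*y^3 - 8.55*y^2 + 1.84*y + 1.86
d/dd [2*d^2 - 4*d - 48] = 4*d - 4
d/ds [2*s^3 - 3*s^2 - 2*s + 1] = 6*s^2 - 6*s - 2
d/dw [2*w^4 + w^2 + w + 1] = 8*w^3 + 2*w + 1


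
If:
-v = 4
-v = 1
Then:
No Solution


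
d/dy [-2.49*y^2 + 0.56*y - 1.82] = 0.56 - 4.98*y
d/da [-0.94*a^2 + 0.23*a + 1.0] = 0.23 - 1.88*a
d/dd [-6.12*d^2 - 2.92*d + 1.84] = -12.24*d - 2.92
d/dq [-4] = 0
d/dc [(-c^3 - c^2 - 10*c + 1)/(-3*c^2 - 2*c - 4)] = (3*c^4 + 4*c^3 - 16*c^2 + 14*c + 42)/(9*c^4 + 12*c^3 + 28*c^2 + 16*c + 16)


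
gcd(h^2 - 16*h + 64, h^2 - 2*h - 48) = h - 8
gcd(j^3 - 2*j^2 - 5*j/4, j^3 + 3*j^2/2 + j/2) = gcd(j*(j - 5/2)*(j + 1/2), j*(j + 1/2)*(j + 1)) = j^2 + j/2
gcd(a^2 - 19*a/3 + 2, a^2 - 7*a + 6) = a - 6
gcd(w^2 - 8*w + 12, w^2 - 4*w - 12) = w - 6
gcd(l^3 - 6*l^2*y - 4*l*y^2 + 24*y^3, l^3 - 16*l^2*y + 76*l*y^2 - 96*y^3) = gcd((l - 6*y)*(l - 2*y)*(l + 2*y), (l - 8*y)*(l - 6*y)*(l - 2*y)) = l^2 - 8*l*y + 12*y^2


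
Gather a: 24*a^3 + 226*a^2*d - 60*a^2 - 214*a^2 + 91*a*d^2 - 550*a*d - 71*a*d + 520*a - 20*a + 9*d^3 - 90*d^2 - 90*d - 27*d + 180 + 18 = 24*a^3 + a^2*(226*d - 274) + a*(91*d^2 - 621*d + 500) + 9*d^3 - 90*d^2 - 117*d + 198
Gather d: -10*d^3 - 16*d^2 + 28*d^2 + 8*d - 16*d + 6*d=-10*d^3 + 12*d^2 - 2*d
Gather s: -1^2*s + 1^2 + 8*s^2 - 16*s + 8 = 8*s^2 - 17*s + 9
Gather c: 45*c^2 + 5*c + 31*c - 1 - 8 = 45*c^2 + 36*c - 9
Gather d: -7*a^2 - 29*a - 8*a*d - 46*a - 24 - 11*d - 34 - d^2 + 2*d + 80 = -7*a^2 - 75*a - d^2 + d*(-8*a - 9) + 22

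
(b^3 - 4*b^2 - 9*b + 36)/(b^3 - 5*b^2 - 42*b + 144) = (b^2 - b - 12)/(b^2 - 2*b - 48)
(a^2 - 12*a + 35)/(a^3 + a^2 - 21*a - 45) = (a - 7)/(a^2 + 6*a + 9)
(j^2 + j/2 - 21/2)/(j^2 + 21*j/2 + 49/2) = (j - 3)/(j + 7)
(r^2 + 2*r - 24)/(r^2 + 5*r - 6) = (r - 4)/(r - 1)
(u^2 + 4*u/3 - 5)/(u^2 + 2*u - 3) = (u - 5/3)/(u - 1)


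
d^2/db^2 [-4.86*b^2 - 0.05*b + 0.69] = -9.72000000000000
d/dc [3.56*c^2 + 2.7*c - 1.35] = 7.12*c + 2.7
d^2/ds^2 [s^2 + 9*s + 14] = 2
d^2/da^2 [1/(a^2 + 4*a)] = 2*(-a*(a + 4) + 4*(a + 2)^2)/(a^3*(a + 4)^3)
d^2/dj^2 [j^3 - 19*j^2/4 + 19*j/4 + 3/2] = 6*j - 19/2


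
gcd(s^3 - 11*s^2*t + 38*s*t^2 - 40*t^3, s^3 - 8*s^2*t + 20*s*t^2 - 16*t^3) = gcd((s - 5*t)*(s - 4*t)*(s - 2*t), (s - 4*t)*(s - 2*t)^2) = s^2 - 6*s*t + 8*t^2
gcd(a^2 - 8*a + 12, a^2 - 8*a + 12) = a^2 - 8*a + 12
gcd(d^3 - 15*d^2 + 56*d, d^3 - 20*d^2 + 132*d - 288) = d - 8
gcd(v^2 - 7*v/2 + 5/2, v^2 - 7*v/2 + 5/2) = v^2 - 7*v/2 + 5/2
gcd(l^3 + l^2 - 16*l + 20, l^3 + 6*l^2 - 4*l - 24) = l - 2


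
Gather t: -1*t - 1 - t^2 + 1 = -t^2 - t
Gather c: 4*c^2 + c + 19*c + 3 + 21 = 4*c^2 + 20*c + 24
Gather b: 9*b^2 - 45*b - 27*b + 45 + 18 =9*b^2 - 72*b + 63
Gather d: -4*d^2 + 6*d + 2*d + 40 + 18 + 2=-4*d^2 + 8*d + 60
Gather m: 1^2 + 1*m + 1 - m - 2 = 0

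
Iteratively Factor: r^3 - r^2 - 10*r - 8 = (r - 4)*(r^2 + 3*r + 2) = (r - 4)*(r + 2)*(r + 1)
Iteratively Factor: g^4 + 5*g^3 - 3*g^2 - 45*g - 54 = (g + 3)*(g^3 + 2*g^2 - 9*g - 18) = (g + 3)^2*(g^2 - g - 6) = (g - 3)*(g + 3)^2*(g + 2)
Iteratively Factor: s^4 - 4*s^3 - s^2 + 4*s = (s - 1)*(s^3 - 3*s^2 - 4*s) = (s - 1)*(s + 1)*(s^2 - 4*s) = (s - 4)*(s - 1)*(s + 1)*(s)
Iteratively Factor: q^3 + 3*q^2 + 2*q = (q)*(q^2 + 3*q + 2) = q*(q + 2)*(q + 1)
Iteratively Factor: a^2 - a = (a - 1)*(a)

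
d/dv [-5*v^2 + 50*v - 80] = 50 - 10*v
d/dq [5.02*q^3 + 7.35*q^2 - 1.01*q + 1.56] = 15.06*q^2 + 14.7*q - 1.01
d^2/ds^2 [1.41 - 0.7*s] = 0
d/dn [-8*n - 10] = -8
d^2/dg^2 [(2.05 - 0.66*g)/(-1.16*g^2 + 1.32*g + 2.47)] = ((6.4984 - 4.5936*g)*(-1.16*g^2 + 1.32*g + 2.47) - (0.66*g - 2.05)*(2.32*g - 1.32)*(4.64*g - 2.64))/(-1.16*g^2 + 1.32*g + 2.47)^3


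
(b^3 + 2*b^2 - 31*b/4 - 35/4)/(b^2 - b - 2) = (b^2 + b - 35/4)/(b - 2)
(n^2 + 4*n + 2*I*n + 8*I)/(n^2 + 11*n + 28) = (n + 2*I)/(n + 7)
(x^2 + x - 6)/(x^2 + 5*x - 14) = (x + 3)/(x + 7)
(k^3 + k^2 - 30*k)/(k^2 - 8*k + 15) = k*(k + 6)/(k - 3)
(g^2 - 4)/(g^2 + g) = (g^2 - 4)/(g*(g + 1))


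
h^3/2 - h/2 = h*(h/2 + 1/2)*(h - 1)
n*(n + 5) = n^2 + 5*n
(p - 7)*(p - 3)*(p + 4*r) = p^3 + 4*p^2*r - 10*p^2 - 40*p*r + 21*p + 84*r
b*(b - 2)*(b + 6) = b^3 + 4*b^2 - 12*b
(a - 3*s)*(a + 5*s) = a^2 + 2*a*s - 15*s^2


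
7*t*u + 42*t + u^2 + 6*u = (7*t + u)*(u + 6)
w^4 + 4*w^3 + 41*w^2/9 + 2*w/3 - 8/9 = (w - 1/3)*(w + 1)*(w + 4/3)*(w + 2)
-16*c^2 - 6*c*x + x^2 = (-8*c + x)*(2*c + x)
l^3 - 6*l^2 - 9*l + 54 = (l - 6)*(l - 3)*(l + 3)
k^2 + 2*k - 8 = (k - 2)*(k + 4)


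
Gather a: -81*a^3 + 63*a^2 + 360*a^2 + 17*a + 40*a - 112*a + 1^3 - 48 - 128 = -81*a^3 + 423*a^2 - 55*a - 175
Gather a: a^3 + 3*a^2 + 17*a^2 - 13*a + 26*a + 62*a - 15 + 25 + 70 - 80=a^3 + 20*a^2 + 75*a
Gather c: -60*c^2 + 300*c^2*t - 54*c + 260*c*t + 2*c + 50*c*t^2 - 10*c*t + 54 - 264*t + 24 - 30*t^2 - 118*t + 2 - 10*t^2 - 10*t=c^2*(300*t - 60) + c*(50*t^2 + 250*t - 52) - 40*t^2 - 392*t + 80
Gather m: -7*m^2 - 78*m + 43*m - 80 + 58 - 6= -7*m^2 - 35*m - 28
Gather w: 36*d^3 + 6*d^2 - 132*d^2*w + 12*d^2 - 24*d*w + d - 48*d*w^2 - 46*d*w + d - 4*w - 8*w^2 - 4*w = 36*d^3 + 18*d^2 + 2*d + w^2*(-48*d - 8) + w*(-132*d^2 - 70*d - 8)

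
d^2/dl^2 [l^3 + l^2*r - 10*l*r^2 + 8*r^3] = 6*l + 2*r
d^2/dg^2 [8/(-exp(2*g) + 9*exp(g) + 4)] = 8*(2*(2*exp(g) - 9)^2*exp(g) + (4*exp(g) - 9)*(-exp(2*g) + 9*exp(g) + 4))*exp(g)/(-exp(2*g) + 9*exp(g) + 4)^3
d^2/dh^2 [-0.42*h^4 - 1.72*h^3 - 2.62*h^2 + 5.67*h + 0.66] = -5.04*h^2 - 10.32*h - 5.24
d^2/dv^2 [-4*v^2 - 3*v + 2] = -8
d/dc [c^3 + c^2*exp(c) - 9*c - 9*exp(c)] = c^2*exp(c) + 3*c^2 + 2*c*exp(c) - 9*exp(c) - 9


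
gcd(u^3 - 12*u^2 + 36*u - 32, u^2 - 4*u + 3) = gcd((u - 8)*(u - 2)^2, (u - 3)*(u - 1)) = 1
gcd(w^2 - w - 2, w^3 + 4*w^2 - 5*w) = 1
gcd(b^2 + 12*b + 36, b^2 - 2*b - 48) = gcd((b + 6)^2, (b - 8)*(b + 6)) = b + 6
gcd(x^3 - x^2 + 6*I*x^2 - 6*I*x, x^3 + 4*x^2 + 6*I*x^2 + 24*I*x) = x^2 + 6*I*x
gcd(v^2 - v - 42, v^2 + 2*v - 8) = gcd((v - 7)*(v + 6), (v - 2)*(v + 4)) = 1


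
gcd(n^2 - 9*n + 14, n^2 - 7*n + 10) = n - 2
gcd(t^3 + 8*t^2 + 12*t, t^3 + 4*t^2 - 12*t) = t^2 + 6*t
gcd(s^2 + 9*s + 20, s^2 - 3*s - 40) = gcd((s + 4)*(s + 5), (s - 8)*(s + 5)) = s + 5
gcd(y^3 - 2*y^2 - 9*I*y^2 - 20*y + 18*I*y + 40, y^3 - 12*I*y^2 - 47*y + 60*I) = y^2 - 9*I*y - 20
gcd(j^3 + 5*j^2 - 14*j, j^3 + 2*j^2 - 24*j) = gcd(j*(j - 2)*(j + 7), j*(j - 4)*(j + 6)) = j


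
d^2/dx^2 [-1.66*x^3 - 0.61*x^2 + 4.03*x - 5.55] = -9.96*x - 1.22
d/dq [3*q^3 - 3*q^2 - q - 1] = 9*q^2 - 6*q - 1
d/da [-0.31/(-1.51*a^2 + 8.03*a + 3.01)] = (2.4893 - 0.9362*a)/(-1.51*a^2 + 8.03*a + 3.01)^2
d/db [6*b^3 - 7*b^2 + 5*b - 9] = 18*b^2 - 14*b + 5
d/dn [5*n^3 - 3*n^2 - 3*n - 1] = 15*n^2 - 6*n - 3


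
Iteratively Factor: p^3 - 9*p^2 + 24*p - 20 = (p - 5)*(p^2 - 4*p + 4) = (p - 5)*(p - 2)*(p - 2)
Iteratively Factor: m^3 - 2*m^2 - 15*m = (m + 3)*(m^2 - 5*m) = m*(m + 3)*(m - 5)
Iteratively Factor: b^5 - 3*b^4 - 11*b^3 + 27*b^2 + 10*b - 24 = (b + 1)*(b^4 - 4*b^3 - 7*b^2 + 34*b - 24) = (b + 1)*(b + 3)*(b^3 - 7*b^2 + 14*b - 8) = (b - 4)*(b + 1)*(b + 3)*(b^2 - 3*b + 2) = (b - 4)*(b - 2)*(b + 1)*(b + 3)*(b - 1)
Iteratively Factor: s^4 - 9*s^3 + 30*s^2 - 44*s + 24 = (s - 2)*(s^3 - 7*s^2 + 16*s - 12) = (s - 2)^2*(s^2 - 5*s + 6) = (s - 2)^3*(s - 3)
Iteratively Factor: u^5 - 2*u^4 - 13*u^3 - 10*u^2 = (u + 2)*(u^4 - 4*u^3 - 5*u^2) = u*(u + 2)*(u^3 - 4*u^2 - 5*u) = u^2*(u + 2)*(u^2 - 4*u - 5) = u^2*(u + 1)*(u + 2)*(u - 5)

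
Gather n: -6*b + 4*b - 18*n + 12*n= -2*b - 6*n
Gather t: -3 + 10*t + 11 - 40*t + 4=12 - 30*t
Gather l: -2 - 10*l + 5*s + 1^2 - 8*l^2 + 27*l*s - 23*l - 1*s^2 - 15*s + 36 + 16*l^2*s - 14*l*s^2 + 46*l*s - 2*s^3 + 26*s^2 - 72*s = l^2*(16*s - 8) + l*(-14*s^2 + 73*s - 33) - 2*s^3 + 25*s^2 - 82*s + 35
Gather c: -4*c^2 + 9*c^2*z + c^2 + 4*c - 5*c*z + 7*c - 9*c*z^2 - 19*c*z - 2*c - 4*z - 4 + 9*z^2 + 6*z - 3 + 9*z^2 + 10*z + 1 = c^2*(9*z - 3) + c*(-9*z^2 - 24*z + 9) + 18*z^2 + 12*z - 6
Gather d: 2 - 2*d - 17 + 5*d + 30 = 3*d + 15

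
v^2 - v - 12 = (v - 4)*(v + 3)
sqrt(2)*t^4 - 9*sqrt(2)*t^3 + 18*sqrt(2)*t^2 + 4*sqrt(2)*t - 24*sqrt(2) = (t - 6)*(t - 2)^2*(sqrt(2)*t + sqrt(2))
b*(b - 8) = b^2 - 8*b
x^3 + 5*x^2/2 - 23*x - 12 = (x - 4)*(x + 1/2)*(x + 6)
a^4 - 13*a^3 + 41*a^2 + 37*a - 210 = (a - 7)*(a - 5)*(a - 3)*(a + 2)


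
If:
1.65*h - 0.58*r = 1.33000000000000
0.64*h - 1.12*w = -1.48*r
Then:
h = 0.23091141760273*w + 0.699701407649652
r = 0.656903170766387*w - 0.302573581686336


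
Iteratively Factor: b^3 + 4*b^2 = (b)*(b^2 + 4*b) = b*(b + 4)*(b)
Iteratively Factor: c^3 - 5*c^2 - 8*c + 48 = (c - 4)*(c^2 - c - 12) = (c - 4)*(c + 3)*(c - 4)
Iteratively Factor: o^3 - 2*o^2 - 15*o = (o)*(o^2 - 2*o - 15) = o*(o - 5)*(o + 3)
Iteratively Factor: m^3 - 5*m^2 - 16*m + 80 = (m - 5)*(m^2 - 16) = (m - 5)*(m - 4)*(m + 4)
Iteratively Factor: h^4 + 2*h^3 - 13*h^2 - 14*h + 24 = (h - 1)*(h^3 + 3*h^2 - 10*h - 24) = (h - 1)*(h + 4)*(h^2 - h - 6) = (h - 1)*(h + 2)*(h + 4)*(h - 3)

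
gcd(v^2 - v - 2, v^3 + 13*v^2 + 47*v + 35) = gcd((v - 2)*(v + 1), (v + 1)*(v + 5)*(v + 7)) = v + 1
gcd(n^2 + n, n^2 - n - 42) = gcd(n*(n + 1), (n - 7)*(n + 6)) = 1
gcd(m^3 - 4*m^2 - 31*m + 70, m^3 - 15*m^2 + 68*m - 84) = m^2 - 9*m + 14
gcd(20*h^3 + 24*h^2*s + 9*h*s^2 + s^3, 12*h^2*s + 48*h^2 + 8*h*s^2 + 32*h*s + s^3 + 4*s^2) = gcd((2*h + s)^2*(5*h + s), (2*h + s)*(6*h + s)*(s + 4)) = 2*h + s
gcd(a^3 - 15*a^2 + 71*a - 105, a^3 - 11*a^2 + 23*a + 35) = a^2 - 12*a + 35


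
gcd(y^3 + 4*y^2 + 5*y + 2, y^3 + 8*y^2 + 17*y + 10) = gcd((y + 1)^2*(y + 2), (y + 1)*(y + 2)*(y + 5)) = y^2 + 3*y + 2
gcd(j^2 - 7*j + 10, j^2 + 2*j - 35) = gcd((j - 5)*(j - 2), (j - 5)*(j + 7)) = j - 5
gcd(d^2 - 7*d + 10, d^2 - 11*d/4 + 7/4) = 1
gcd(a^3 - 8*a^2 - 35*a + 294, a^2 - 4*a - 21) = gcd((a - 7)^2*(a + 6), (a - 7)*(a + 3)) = a - 7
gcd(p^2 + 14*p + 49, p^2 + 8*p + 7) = p + 7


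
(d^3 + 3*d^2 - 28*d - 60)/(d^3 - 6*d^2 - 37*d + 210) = (d + 2)/(d - 7)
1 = 1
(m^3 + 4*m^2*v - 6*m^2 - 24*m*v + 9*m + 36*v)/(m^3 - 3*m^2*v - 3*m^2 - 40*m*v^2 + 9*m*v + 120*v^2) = (-m^2 - 4*m*v + 3*m + 12*v)/(-m^2 + 3*m*v + 40*v^2)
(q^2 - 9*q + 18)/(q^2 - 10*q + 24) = (q - 3)/(q - 4)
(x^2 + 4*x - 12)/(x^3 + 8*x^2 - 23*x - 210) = (x - 2)/(x^2 + 2*x - 35)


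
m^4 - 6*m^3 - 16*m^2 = m^2*(m - 8)*(m + 2)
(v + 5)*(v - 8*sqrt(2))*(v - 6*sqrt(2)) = v^3 - 14*sqrt(2)*v^2 + 5*v^2 - 70*sqrt(2)*v + 96*v + 480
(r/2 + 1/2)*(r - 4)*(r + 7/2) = r^3/2 + r^2/4 - 29*r/4 - 7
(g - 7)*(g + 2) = g^2 - 5*g - 14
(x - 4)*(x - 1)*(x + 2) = x^3 - 3*x^2 - 6*x + 8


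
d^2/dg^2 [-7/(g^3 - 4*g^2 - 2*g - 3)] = 14*((3*g - 4)*(-g^3 + 4*g^2 + 2*g + 3) + (-3*g^2 + 8*g + 2)^2)/(-g^3 + 4*g^2 + 2*g + 3)^3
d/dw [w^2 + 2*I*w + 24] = 2*w + 2*I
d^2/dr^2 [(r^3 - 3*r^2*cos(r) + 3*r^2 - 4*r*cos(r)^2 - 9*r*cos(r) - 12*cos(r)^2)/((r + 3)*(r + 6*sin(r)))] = (6*r^3*sin(r) + 3*r^3*cos(r) - 9*r^2*sin(2*r) + 26*r^2*cos(2*r) + 54*r^2 - 78*r*sin(r) - 80*r*sin(2*r) + 18*r*sin(3*r) - 216*r*cos(r) - 36*r*cos(2*r) - 36*(1 - cos(2*r))^2 + 216*sin(r) + 18*sin(2*r) - 96*cos(r) - 112*cos(2*r) - 184)/(r + 6*sin(r))^3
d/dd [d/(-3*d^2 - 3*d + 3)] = (-d^2 + d*(2*d + 1) - d + 1)/(3*(d^2 + d - 1)^2)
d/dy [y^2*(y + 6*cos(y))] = 3*y*(-2*y*sin(y) + y + 4*cos(y))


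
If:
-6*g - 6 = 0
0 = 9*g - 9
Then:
No Solution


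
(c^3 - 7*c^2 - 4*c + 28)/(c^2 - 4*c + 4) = (c^2 - 5*c - 14)/(c - 2)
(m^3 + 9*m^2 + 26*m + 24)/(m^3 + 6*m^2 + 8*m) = (m + 3)/m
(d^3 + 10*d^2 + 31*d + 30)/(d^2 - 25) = (d^2 + 5*d + 6)/(d - 5)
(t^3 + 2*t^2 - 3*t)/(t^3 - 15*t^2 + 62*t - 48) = t*(t + 3)/(t^2 - 14*t + 48)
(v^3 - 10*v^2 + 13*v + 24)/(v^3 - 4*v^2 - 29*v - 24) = (v - 3)/(v + 3)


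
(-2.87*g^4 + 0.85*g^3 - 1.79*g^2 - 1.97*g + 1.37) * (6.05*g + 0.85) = -17.3635*g^5 + 2.703*g^4 - 10.107*g^3 - 13.44*g^2 + 6.614*g + 1.1645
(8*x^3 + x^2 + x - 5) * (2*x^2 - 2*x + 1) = 16*x^5 - 14*x^4 + 8*x^3 - 11*x^2 + 11*x - 5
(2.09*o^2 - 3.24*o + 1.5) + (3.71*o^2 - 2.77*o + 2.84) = 5.8*o^2 - 6.01*o + 4.34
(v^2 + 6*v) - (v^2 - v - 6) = 7*v + 6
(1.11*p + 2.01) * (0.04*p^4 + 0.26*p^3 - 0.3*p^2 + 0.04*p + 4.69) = 0.0444*p^5 + 0.369*p^4 + 0.1896*p^3 - 0.5586*p^2 + 5.2863*p + 9.4269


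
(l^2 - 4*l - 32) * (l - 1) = l^3 - 5*l^2 - 28*l + 32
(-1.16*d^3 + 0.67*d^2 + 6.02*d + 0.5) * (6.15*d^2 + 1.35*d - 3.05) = -7.134*d^5 + 2.5545*d^4 + 41.4655*d^3 + 9.1585*d^2 - 17.686*d - 1.525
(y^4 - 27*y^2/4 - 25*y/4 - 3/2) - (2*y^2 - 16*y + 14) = y^4 - 35*y^2/4 + 39*y/4 - 31/2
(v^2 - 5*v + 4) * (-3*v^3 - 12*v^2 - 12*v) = -3*v^5 + 3*v^4 + 36*v^3 + 12*v^2 - 48*v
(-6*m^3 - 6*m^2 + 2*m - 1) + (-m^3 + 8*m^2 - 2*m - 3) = -7*m^3 + 2*m^2 - 4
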